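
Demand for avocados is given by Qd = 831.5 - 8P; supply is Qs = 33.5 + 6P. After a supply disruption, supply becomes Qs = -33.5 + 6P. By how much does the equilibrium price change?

ΔP = 67/14

Original equilibrium: P* = 57, Q* = 375.5.
New equilibrium: 831.5 - 8P = -33.5 + 6P, so 865 = 14P and P' = 865/14; Q' = 831.5 − 8(865/14) = 4721/14.
Change in price: 865/14 − 57 = 67/14.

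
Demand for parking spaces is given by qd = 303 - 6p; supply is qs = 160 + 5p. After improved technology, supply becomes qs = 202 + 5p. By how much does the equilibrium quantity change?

Δq = 252/11

Original equilibrium: p* = 13, q* = 225.
New equilibrium: 303 - 6p = 202 + 5p, so 101 = 11p and p' = 101/11; q' = 303 − 6(101/11) = 2727/11.
Change in quantity: 2727/11 − 225 = 252/11.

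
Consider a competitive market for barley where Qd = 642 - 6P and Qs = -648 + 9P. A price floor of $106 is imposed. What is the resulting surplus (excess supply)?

Equilibrium price would be P* = 86, so the floor at 106 binds.
At P = 106: Qd = 6, Qs = 306.
Surplus = 306 − 6 = 300.

Surplus = 300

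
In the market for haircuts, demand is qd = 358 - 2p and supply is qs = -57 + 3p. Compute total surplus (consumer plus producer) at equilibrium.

Total surplus = 15360

Equilibrium: 358 - 2p = -57 + 3p gives p* = 83, q* = 192.
Demand choke price: p = 179; supply starts at p = 19.
CS = ½(179 − 83)(192) = 9216; PS = ½(83 − 19)(192) = 6144.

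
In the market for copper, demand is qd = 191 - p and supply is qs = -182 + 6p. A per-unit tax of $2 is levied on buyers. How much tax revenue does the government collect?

Pre-tax equilibrium: p* = 373/7, q* = 964/7.
Tax on buyers shifts demand to qd = 191 − 1(p + 2) = 189 - p.
189 - p = -182 + 6p gives seller price ps = 53; buyers pay pb = 53 + 2 = 55.
New quantity: q = 191 − 1(55) = 136.
Revenue = 2 × 136 = 272.

Tax revenue = 272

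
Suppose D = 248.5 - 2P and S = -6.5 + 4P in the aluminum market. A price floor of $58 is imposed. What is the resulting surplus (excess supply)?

Surplus = 93

Equilibrium price would be P* = 42.5, so the floor at 58 binds.
At P = 58: D = 132.5, S = 225.5.
Surplus = 225.5 − 132.5 = 93.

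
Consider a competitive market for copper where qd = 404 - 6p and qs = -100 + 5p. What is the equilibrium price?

p* = 504/11

Set qd = qs: 404 - 6p = -100 + 5p.
504 = 11p, so p* = 504/11.
q* = 404 − 6(504/11) = 1420/11.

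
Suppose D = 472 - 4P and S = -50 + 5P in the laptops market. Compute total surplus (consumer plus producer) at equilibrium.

Total surplus = 12960

Equilibrium: 472 - 4P = -50 + 5P gives P* = 58, Q* = 240.
Demand choke price: P = 118; supply starts at P = 10.
CS = ½(118 − 58)(240) = 7200; PS = ½(58 − 10)(240) = 5760.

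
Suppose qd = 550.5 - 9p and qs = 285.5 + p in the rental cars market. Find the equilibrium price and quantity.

Set qd = qs: 550.5 - 9p = 285.5 + p.
265 = 10p, so p* = 26.5.
q* = 550.5 − 9(26.5) = 312.

p* = 26.5, q* = 312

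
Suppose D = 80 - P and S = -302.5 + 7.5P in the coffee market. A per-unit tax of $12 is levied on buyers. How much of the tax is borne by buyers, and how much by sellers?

Pre-tax equilibrium: P* = 45, Q* = 35.
Tax on buyers shifts demand to D = 80 − 1(P + 12) = 68 - P.
68 - P = -302.5 + 7.5P gives seller price Ps = 741/17; buyers pay Pb = 741/17 + 12 = 945/17.
New quantity: Q = 80 − 1(945/17) = 415/17.
Buyer burden = 945/17 − 45 = 180/17; seller burden = 45 − 741/17 = 24/17.

Buyers bear 180/17, sellers bear 24/17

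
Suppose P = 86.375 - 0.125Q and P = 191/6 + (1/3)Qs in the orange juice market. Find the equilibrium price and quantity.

Set the two price expressions equal: 86.375 - 0.125Q = 191/6 + (1/3)Q.
1309/24 = (11/24)Q, so Q* = 119.
P* = 86.375 − (0.125)(119) = 71.5.

P* = 71.5, Q* = 119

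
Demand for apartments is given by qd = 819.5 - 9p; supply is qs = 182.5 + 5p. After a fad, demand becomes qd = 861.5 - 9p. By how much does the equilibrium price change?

Original equilibrium: p* = 45.5, q* = 410.
New equilibrium: 861.5 - 9p = 182.5 + 5p, so 679 = 14p and p' = 48.5; q' = 861.5 − 9(48.5) = 425.
Change in price: 48.5 − 45.5 = 3.

Δp = 3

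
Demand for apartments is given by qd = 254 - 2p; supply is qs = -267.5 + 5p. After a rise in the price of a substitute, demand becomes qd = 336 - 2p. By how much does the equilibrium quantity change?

Original equilibrium: p* = 74.5, q* = 105.
New equilibrium: 336 - 2p = -267.5 + 5p, so 603.5 = 7p and p' = 1207/14; q' = 336 − 2(1207/14) = 1145/7.
Change in quantity: 1145/7 − 105 = 410/7.

Δq = 410/7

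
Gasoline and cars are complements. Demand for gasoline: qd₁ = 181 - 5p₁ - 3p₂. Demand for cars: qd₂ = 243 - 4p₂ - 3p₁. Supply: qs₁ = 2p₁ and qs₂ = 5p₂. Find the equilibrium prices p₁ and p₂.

p₁ = 50/3, p₂ = 193/9

Market 1: 181 - 5p₁ - 3p₂ = 2p₁ → 7p₁ + 3p₂ = 181.
Market 2: 9p₂ + 3p₁ = 243.
Eliminating p₂: 9×(1) − 3×(2) gives 54p₁ = 900, so p₁ = 50/3.
Back-substitute into (2): p₂ = (243 − 3×50/3) / 9 = 193/9.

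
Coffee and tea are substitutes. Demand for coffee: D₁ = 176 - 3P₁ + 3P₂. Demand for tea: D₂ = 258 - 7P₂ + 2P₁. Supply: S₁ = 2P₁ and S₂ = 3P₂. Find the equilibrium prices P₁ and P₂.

P₁ = 1267/22, P₂ = 821/22

Market 1: 176 - 3P₁ + 3P₂ = 2P₁ → 5P₁ - 3P₂ = 176.
Market 2: 10P₂ - 2P₁ = 258.
Eliminating P₂: 10×(1) + 3×(2) gives 44P₁ = 2534, so P₁ = 1267/22.
Back-substitute into (2): P₂ = (258 + 2×1267/22) / 10 = 821/22.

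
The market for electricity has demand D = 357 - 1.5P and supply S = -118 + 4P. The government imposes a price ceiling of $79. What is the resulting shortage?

Equilibrium price would be P* = 950/11, so the ceiling at 79 binds.
At P = 79: D = 357 − 1.5(79) = 238.5, S = -118 + 4(79) = 198.
Shortage = 238.5 − 198 = 40.5.

Shortage = 40.5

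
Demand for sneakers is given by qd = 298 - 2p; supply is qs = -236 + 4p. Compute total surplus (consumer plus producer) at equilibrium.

Total surplus = 5400

Equilibrium: 298 - 2p = -236 + 4p gives p* = 89, q* = 120.
Demand choke price: p = 149; supply starts at p = 59.
CS = ½(149 − 89)(120) = 3600; PS = ½(89 − 59)(120) = 1800.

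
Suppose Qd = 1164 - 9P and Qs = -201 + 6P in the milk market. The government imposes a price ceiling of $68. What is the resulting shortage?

Equilibrium price would be P* = 91, so the ceiling at 68 binds.
At P = 68: Qd = 1164 − 9(68) = 552, Qs = -201 + 6(68) = 207.
Shortage = 552 − 207 = 345.

Shortage = 345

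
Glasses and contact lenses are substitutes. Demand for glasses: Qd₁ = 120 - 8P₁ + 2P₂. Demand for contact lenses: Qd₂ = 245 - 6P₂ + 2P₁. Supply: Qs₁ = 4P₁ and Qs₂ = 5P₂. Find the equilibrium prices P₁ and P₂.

P₁ = 14.140625, P₂ = 24.84375

Market 1: 120 - 8P₁ + 2P₂ = 4P₁ → 12P₁ - 2P₂ = 120.
Market 2: 11P₂ - 2P₁ = 245.
Eliminating P₂: 11×(1) + 2×(2) gives 128P₁ = 1810, so P₁ = 14.140625.
Back-substitute into (2): P₂ = (245 + 2×14.140625) / 11 = 24.84375.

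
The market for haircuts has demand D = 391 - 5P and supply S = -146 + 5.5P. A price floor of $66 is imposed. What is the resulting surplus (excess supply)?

Surplus = 156

Equilibrium price would be P* = 358/7, so the floor at 66 binds.
At P = 66: D = 61, S = 217.
Surplus = 217 − 61 = 156.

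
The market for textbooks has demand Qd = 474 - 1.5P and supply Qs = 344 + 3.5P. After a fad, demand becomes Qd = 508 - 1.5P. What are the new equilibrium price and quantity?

P' = 32.8, Q' = 458.8

Original equilibrium: P* = 26, Q* = 435.
New equilibrium: 508 - 1.5P = 344 + 3.5P, so 164 = 5P and P' = 32.8; Q' = 508 − 1.5(32.8) = 458.8.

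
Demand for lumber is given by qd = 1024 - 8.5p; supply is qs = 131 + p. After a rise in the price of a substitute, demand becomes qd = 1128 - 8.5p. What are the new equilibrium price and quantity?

p' = 1994/19, q' = 4483/19

Original equilibrium: p* = 94, q* = 225.
New equilibrium: 1128 - 8.5p = 131 + p, so 997 = 9.5p and p' = 1994/19; q' = 1128 − 8.5(1994/19) = 4483/19.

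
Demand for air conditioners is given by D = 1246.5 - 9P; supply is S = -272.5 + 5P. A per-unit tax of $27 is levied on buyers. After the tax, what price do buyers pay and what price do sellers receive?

Pre-tax equilibrium: P* = 108.5, Q* = 270.
Tax on buyers shifts demand to D = 1246.5 − 9(P + 27) = 1003.5 - 9P.
1003.5 - 9P = -272.5 + 5P gives seller price Ps = 638/7; buyers pay Pb = 638/7 + 27 = 827/7.
New quantity: Q = 1246.5 − 9(827/7) = 2565/14.

Buyers pay 827/7, sellers receive 638/7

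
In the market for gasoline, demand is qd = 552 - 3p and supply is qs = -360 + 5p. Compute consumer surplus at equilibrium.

Consumer surplus = 7350

Equilibrium: 552 - 3p = -360 + 5p gives p* = 114, q* = 210.
Demand choke price (qd = 0): p = 184.
CS = ½(184 − 114)(210) = 7350.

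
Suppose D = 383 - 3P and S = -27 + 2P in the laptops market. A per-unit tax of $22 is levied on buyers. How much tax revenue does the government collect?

Pre-tax equilibrium: P* = 82, Q* = 137.
Tax on buyers shifts demand to D = 383 − 3(P + 22) = 317 - 3P.
317 - 3P = -27 + 2P gives seller price Ps = 68.8; buyers pay Pb = 68.8 + 22 = 90.8.
New quantity: Q = 383 − 3(90.8) = 110.6.
Revenue = 22 × 110.6 = 2433.2.

Tax revenue = 2433.2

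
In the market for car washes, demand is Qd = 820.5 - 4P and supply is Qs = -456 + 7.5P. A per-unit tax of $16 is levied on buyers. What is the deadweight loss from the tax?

Pre-tax equilibrium: P* = 111, Q* = 376.5.
Tax on buyers shifts demand to Qd = 820.5 − 4(P + 16) = 756.5 - 4P.
756.5 - 4P = -456 + 7.5P gives seller price Ps = 2425/23; buyers pay Pb = 2425/23 + 16 = 2793/23.
New quantity: Q = 820.5 − 4(2793/23) = 15399/46.
DWL = ½ × 16 × (376.5 − 15399/46) = 7680/23.

Deadweight loss = 7680/23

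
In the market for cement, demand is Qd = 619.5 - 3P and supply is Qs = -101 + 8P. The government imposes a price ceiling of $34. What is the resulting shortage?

Shortage = 346.5

Equilibrium price would be P* = 65.5, so the ceiling at 34 binds.
At P = 34: Qd = 619.5 − 3(34) = 517.5, Qs = -101 + 8(34) = 171.
Shortage = 517.5 − 171 = 346.5.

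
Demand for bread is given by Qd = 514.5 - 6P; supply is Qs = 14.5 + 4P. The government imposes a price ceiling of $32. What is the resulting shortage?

Equilibrium price would be P* = 50, so the ceiling at 32 binds.
At P = 32: Qd = 514.5 − 6(32) = 322.5, Qs = 14.5 + 4(32) = 142.5.
Shortage = 322.5 − 142.5 = 180.

Shortage = 180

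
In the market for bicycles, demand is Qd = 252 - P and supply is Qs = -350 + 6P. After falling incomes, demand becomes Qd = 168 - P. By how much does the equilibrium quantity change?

ΔQ = -72

Original equilibrium: P* = 86, Q* = 166.
New equilibrium: 168 - P = -350 + 6P, so 518 = 7P and P' = 74; Q' = 168 − 1(74) = 94.
Change in quantity: 94 − 166 = -72.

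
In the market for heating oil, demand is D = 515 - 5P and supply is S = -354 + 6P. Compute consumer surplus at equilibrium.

Consumer surplus = 1440

Equilibrium: 515 - 5P = -354 + 6P gives P* = 79, Q* = 120.
Demand choke price (D = 0): P = 103.
CS = ½(103 − 79)(120) = 1440.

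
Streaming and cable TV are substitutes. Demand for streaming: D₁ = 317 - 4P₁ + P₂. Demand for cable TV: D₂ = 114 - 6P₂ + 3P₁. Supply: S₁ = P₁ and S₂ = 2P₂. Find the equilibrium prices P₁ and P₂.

Market 1: 317 - 4P₁ + P₂ = P₁ → 5P₁ - P₂ = 317.
Market 2: 8P₂ - 3P₁ = 114.
Eliminating P₂: 8×(1) + 1×(2) gives 37P₁ = 2650, so P₁ = 2650/37.
Back-substitute into (2): P₂ = (114 + 3×2650/37) / 8 = 1521/37.

P₁ = 2650/37, P₂ = 1521/37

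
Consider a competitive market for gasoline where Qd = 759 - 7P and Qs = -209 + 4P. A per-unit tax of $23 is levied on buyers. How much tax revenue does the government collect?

Pre-tax equilibrium: P* = 88, Q* = 143.
Tax on buyers shifts demand to Qd = 759 − 7(P + 23) = 598 - 7P.
598 - 7P = -209 + 4P gives seller price Ps = 807/11; buyers pay Pb = 807/11 + 23 = 1060/11.
New quantity: Q = 759 − 7(1060/11) = 929/11.
Revenue = 23 × 929/11 = 21367/11.

Tax revenue = 21367/11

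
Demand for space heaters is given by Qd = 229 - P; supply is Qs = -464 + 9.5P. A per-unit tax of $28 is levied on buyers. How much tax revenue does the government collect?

Pre-tax equilibrium: P* = 66, Q* = 163.
Tax on buyers shifts demand to Qd = 229 − 1(P + 28) = 201 - P.
201 - P = -464 + 9.5P gives seller price Ps = 190/3; buyers pay Pb = 190/3 + 28 = 274/3.
New quantity: Q = 229 − 1(274/3) = 413/3.
Revenue = 28 × 413/3 = 11564/3.

Tax revenue = 11564/3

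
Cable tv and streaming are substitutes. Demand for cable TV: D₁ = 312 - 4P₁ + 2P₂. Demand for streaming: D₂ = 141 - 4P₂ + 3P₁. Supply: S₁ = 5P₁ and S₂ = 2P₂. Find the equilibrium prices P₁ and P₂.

P₁ = 44.875, P₂ = 45.9375

Market 1: 312 - 4P₁ + 2P₂ = 5P₁ → 9P₁ - 2P₂ = 312.
Market 2: 6P₂ - 3P₁ = 141.
Eliminating P₂: 6×(1) + 2×(2) gives 48P₁ = 2154, so P₁ = 44.875.
Back-substitute into (2): P₂ = (141 + 3×44.875) / 6 = 45.9375.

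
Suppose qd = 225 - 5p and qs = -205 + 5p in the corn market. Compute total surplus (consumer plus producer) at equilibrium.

Equilibrium: 225 - 5p = -205 + 5p gives p* = 43, q* = 10.
Demand choke price: p = 45; supply starts at p = 41.
CS = ½(45 − 43)(10) = 10; PS = ½(43 − 41)(10) = 10.

Total surplus = 20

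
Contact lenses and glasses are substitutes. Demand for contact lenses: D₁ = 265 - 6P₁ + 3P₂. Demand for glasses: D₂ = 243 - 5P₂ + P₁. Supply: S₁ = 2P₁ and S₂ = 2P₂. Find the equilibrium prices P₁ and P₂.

P₁ = 2584/53, P₂ = 2209/53

Market 1: 265 - 6P₁ + 3P₂ = 2P₁ → 8P₁ - 3P₂ = 265.
Market 2: 7P₂ - P₁ = 243.
Eliminating P₂: 7×(1) + 3×(2) gives 53P₁ = 2584, so P₁ = 2584/53.
Back-substitute into (2): P₂ = (243 + 1×2584/53) / 7 = 2209/53.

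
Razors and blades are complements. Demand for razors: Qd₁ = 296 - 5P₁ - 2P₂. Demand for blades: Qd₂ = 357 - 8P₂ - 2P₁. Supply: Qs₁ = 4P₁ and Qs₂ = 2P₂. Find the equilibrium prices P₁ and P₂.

P₁ = 1123/43, P₂ = 2621/86

Market 1: 296 - 5P₁ - 2P₂ = 4P₁ → 9P₁ + 2P₂ = 296.
Market 2: 10P₂ + 2P₁ = 357.
Eliminating P₂: 10×(1) − 2×(2) gives 86P₁ = 2246, so P₁ = 1123/43.
Back-substitute into (2): P₂ = (357 − 2×1123/43) / 10 = 2621/86.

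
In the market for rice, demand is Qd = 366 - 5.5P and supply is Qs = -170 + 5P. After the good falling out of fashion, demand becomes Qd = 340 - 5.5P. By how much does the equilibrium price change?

ΔP = -52/21

Original equilibrium: P* = 1072/21, Q* = 1790/21.
New equilibrium: 340 - 5.5P = -170 + 5P, so 510 = 10.5P and P' = 340/7; Q' = 340 − 5.5(340/7) = 510/7.
Change in price: 340/7 − 1072/21 = -52/21.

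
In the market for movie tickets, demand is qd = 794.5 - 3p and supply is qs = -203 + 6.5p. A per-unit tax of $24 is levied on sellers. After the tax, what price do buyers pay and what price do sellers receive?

Pre-tax equilibrium: p* = 105, q* = 479.5.
Tax on sellers shifts supply to qs = -203 + 6.5(p − 24) = -359 + 6.5p.
794.5 - 3p = -359 + 6.5p gives buyer price pb = 2307/19; sellers receive ps = 2307/19 − 24 = 1851/19.
New quantity: q = 794.5 − 3(2307/19) = 16349/38.

Buyers pay 2307/19, sellers receive 1851/19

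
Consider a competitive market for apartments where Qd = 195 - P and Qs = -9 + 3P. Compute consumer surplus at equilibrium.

Consumer surplus = 10368

Equilibrium: 195 - P = -9 + 3P gives P* = 51, Q* = 144.
Demand choke price (Qd = 0): P = 195.
CS = ½(195 − 51)(144) = 10368.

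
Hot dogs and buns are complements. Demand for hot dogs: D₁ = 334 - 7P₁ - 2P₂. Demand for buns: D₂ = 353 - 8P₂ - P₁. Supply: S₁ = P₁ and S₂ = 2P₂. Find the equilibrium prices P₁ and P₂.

P₁ = 439/13, P₂ = 415/13

Market 1: 334 - 7P₁ - 2P₂ = P₁ → 8P₁ + 2P₂ = 334.
Market 2: 10P₂ + P₁ = 353.
Eliminating P₂: 10×(1) − 2×(2) gives 78P₁ = 2634, so P₁ = 439/13.
Back-substitute into (2): P₂ = (353 − 1×439/13) / 10 = 415/13.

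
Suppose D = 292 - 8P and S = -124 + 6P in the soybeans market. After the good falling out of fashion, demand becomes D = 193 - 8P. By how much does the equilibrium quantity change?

Original equilibrium: P* = 208/7, Q* = 380/7.
New equilibrium: 193 - 8P = -124 + 6P, so 317 = 14P and P' = 317/14; Q' = 193 − 8(317/14) = 83/7.
Change in quantity: 83/7 − 380/7 = -297/7.

ΔQ = -297/7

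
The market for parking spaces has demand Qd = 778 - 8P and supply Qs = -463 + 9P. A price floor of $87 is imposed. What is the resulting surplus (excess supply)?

Equilibrium price would be P* = 73, so the floor at 87 binds.
At P = 87: Qd = 82, Qs = 320.
Surplus = 320 − 82 = 238.

Surplus = 238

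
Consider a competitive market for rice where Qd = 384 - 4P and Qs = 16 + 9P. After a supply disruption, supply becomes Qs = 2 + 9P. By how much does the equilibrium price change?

Original equilibrium: P* = 368/13, Q* = 3520/13.
New equilibrium: 384 - 4P = 2 + 9P, so 382 = 13P and P' = 382/13; Q' = 384 − 4(382/13) = 3464/13.
Change in price: 382/13 − 368/13 = 14/13.

ΔP = 14/13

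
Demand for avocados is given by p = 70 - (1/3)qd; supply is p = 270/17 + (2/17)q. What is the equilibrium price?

Set the two price expressions equal: 70 - (1/3)q = 270/17 + (2/17)q.
920/17 = (23/51)q, so q* = 120.
p* = 70 − (1/3)(120) = 30.

p* = 30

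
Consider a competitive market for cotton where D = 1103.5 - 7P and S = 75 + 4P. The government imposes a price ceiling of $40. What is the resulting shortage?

Equilibrium price would be P* = 93.5, so the ceiling at 40 binds.
At P = 40: D = 1103.5 − 7(40) = 823.5, S = 75 + 4(40) = 235.
Shortage = 823.5 − 235 = 588.5.

Shortage = 588.5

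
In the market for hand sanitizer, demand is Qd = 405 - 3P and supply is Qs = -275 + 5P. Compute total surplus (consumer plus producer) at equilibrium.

Equilibrium: 405 - 3P = -275 + 5P gives P* = 85, Q* = 150.
Demand choke price: P = 135; supply starts at P = 55.
CS = ½(135 − 85)(150) = 3750; PS = ½(85 − 55)(150) = 2250.

Total surplus = 6000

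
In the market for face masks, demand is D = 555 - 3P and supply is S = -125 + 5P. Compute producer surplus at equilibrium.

Equilibrium: 555 - 3P = -125 + 5P gives P* = 85, Q* = 300.
Supply starts at P = 25 (where S = 0).
PS = ½(85 − 25)(300) = 9000.

Producer surplus = 9000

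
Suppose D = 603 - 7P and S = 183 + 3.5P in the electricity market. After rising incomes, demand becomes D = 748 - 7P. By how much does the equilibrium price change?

Original equilibrium: P* = 40, Q* = 323.
New equilibrium: 748 - 7P = 183 + 3.5P, so 565 = 10.5P and P' = 1130/21; Q' = 748 − 7(1130/21) = 1114/3.
Change in price: 1130/21 − 40 = 290/21.

ΔP = 290/21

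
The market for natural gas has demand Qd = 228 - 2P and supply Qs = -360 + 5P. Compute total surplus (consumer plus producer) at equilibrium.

Total surplus = 1260

Equilibrium: 228 - 2P = -360 + 5P gives P* = 84, Q* = 60.
Demand choke price: P = 114; supply starts at P = 72.
CS = ½(114 − 84)(60) = 900; PS = ½(84 − 72)(60) = 360.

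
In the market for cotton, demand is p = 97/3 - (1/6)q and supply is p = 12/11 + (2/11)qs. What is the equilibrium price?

p* = 400/23

Set the two price expressions equal: 97/3 - (1/6)q = 12/11 + (2/11)q.
1031/33 = (23/66)q, so q* = 2062/23.
p* = 97/3 − (1/6)(2062/23) = 400/23.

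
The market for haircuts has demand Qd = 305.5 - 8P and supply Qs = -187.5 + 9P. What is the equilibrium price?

Set Qd = Qs: 305.5 - 8P = -187.5 + 9P.
493 = 17P, so P* = 29.
Q* = 305.5 − 8(29) = 73.5.

P* = 29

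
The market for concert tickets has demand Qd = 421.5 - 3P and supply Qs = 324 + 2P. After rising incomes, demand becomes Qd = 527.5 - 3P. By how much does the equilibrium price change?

ΔP = 21.2

Original equilibrium: P* = 19.5, Q* = 363.
New equilibrium: 527.5 - 3P = 324 + 2P, so 203.5 = 5P and P' = 40.7; Q' = 527.5 − 3(40.7) = 405.4.
Change in price: 40.7 − 19.5 = 21.2.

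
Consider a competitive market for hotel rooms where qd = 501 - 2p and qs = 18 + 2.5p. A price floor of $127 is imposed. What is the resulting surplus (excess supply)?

Surplus = 88.5

Equilibrium price would be p* = 322/3, so the floor at 127 binds.
At p = 127: qd = 247, qs = 335.5.
Surplus = 335.5 − 247 = 88.5.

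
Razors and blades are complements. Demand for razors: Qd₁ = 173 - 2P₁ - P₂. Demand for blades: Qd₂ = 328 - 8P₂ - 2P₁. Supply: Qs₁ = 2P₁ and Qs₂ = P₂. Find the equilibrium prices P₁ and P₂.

P₁ = 1229/34, P₂ = 483/17

Market 1: 173 - 2P₁ - P₂ = 2P₁ → 4P₁ + P₂ = 173.
Market 2: 9P₂ + 2P₁ = 328.
Eliminating P₂: 9×(1) − 1×(2) gives 34P₁ = 1229, so P₁ = 1229/34.
Back-substitute into (2): P₂ = (328 − 2×1229/34) / 9 = 483/17.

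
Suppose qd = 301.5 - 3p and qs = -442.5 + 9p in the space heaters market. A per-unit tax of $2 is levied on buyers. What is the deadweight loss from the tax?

Deadweight loss = 4.5

Pre-tax equilibrium: p* = 62, q* = 115.5.
Tax on buyers shifts demand to qd = 301.5 − 3(p + 2) = 295.5 - 3p.
295.5 - 3p = -442.5 + 9p gives seller price ps = 61.5; buyers pay pb = 61.5 + 2 = 63.5.
New quantity: q = 301.5 − 3(63.5) = 111.
DWL = ½ × 2 × (115.5 − 111) = 4.5.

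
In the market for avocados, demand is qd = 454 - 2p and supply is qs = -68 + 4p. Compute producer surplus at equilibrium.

Equilibrium: 454 - 2p = -68 + 4p gives p* = 87, q* = 280.
Supply starts at p = 17 (where qs = 0).
PS = ½(87 − 17)(280) = 9800.

Producer surplus = 9800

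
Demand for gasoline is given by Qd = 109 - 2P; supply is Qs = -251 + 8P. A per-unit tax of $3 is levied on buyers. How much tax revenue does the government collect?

Pre-tax equilibrium: P* = 36, Q* = 37.
Tax on buyers shifts demand to Qd = 109 − 2(P + 3) = 103 - 2P.
103 - 2P = -251 + 8P gives seller price Ps = 35.4; buyers pay Pb = 35.4 + 3 = 38.4.
New quantity: Q = 109 − 2(38.4) = 32.2.
Revenue = 3 × 32.2 = 96.6.

Tax revenue = 96.6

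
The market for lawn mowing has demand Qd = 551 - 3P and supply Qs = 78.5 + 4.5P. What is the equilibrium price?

P* = 63

Set Qd = Qs: 551 - 3P = 78.5 + 4.5P.
472.5 = 7.5P, so P* = 63.
Q* = 551 − 3(63) = 362.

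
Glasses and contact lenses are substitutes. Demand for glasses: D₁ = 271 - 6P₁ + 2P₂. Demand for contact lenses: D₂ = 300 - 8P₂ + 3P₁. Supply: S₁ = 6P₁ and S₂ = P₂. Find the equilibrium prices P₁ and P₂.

Market 1: 271 - 6P₁ + 2P₂ = 6P₁ → 12P₁ - 2P₂ = 271.
Market 2: 9P₂ - 3P₁ = 300.
Eliminating P₂: 9×(1) + 2×(2) gives 102P₁ = 3039, so P₁ = 1013/34.
Back-substitute into (2): P₂ = (300 + 3×1013/34) / 9 = 1471/34.

P₁ = 1013/34, P₂ = 1471/34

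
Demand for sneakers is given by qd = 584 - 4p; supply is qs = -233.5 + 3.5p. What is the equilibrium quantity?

q* = 148

Set qd = qs: 584 - 4p = -233.5 + 3.5p.
817.5 = 7.5p, so p* = 109.
q* = 584 − 4(109) = 148.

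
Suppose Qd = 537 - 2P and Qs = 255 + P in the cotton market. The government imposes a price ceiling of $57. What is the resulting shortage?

Equilibrium price would be P* = 94, so the ceiling at 57 binds.
At P = 57: Qd = 537 − 2(57) = 423, Qs = 255 + 1(57) = 312.
Shortage = 423 − 312 = 111.

Shortage = 111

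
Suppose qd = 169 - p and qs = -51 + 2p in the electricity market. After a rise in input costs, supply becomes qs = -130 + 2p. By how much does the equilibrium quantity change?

Original equilibrium: p* = 220/3, q* = 287/3.
New equilibrium: 169 - p = -130 + 2p, so 299 = 3p and p' = 299/3; q' = 169 − 1(299/3) = 208/3.
Change in quantity: 208/3 − 287/3 = -79/3.

Δq = -79/3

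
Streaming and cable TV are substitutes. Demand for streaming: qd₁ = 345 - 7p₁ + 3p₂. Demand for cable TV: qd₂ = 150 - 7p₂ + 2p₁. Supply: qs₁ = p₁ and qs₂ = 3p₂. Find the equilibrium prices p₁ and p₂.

p₁ = 1950/37, p₂ = 945/37

Market 1: 345 - 7p₁ + 3p₂ = p₁ → 8p₁ - 3p₂ = 345.
Market 2: 10p₂ - 2p₁ = 150.
Eliminating p₂: 10×(1) + 3×(2) gives 74p₁ = 3900, so p₁ = 1950/37.
Back-substitute into (2): p₂ = (150 + 2×1950/37) / 10 = 945/37.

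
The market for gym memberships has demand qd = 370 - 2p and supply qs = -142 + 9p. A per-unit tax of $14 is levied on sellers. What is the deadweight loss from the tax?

Deadweight loss = 1764/11

Pre-tax equilibrium: p* = 512/11, q* = 3046/11.
Tax on sellers shifts supply to qs = -142 + 9(p − 14) = -268 + 9p.
370 - 2p = -268 + 9p gives buyer price pb = 58; sellers receive ps = 58 − 14 = 44.
New quantity: q = 370 − 2(58) = 254.
DWL = ½ × 14 × (3046/11 − 254) = 1764/11.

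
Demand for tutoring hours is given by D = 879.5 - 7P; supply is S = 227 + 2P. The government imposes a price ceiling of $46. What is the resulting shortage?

Equilibrium price would be P* = 72.5, so the ceiling at 46 binds.
At P = 46: D = 879.5 − 7(46) = 557.5, S = 227 + 2(46) = 319.
Shortage = 557.5 − 319 = 238.5.

Shortage = 238.5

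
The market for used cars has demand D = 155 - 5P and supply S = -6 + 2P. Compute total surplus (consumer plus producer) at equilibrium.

Total surplus = 560

Equilibrium: 155 - 5P = -6 + 2P gives P* = 23, Q* = 40.
Demand choke price: P = 31; supply starts at P = 3.
CS = ½(31 − 23)(40) = 160; PS = ½(23 − 3)(40) = 400.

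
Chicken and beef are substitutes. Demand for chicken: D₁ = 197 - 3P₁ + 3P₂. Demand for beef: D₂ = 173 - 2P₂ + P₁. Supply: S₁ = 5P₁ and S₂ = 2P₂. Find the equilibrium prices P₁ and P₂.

P₁ = 1307/29, P₂ = 1581/29

Market 1: 197 - 3P₁ + 3P₂ = 5P₁ → 8P₁ - 3P₂ = 197.
Market 2: 4P₂ - P₁ = 173.
Eliminating P₂: 4×(1) + 3×(2) gives 29P₁ = 1307, so P₁ = 1307/29.
Back-substitute into (2): P₂ = (173 + 1×1307/29) / 4 = 1581/29.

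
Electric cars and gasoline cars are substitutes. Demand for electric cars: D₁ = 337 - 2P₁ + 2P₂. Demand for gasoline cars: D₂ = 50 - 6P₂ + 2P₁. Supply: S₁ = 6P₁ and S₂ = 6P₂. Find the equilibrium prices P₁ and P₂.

Market 1: 337 - 2P₁ + 2P₂ = 6P₁ → 8P₁ - 2P₂ = 337.
Market 2: 12P₂ - 2P₁ = 50.
Eliminating P₂: 12×(1) + 2×(2) gives 92P₁ = 4144, so P₁ = 1036/23.
Back-substitute into (2): P₂ = (50 + 2×1036/23) / 12 = 537/46.

P₁ = 1036/23, P₂ = 537/46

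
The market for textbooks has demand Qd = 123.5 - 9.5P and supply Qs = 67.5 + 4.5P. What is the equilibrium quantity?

Set Qd = Qs: 123.5 - 9.5P = 67.5 + 4.5P.
56 = 14P, so P* = 4.
Q* = 123.5 − 9.5(4) = 85.5.

Q* = 85.5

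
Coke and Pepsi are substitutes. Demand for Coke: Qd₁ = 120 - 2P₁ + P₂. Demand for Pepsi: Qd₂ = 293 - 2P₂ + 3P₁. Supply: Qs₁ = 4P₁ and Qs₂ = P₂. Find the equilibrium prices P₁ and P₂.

Market 1: 120 - 2P₁ + P₂ = 4P₁ → 6P₁ - P₂ = 120.
Market 2: 3P₂ - 3P₁ = 293.
Eliminating P₂: 3×(1) + 1×(2) gives 15P₁ = 653, so P₁ = 653/15.
Back-substitute into (2): P₂ = (293 + 3×653/15) / 3 = 141.2.

P₁ = 653/15, P₂ = 141.2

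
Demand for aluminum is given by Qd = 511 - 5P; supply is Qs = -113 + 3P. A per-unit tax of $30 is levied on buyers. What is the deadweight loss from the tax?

Deadweight loss = 843.75

Pre-tax equilibrium: P* = 78, Q* = 121.
Tax on buyers shifts demand to Qd = 511 − 5(P + 30) = 361 - 5P.
361 - 5P = -113 + 3P gives seller price Ps = 59.25; buyers pay Pb = 59.25 + 30 = 89.25.
New quantity: Q = 511 − 5(89.25) = 64.75.
DWL = ½ × 30 × (121 − 64.75) = 843.75.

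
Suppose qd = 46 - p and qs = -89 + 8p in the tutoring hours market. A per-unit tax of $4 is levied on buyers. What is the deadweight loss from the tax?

Pre-tax equilibrium: p* = 15, q* = 31.
Tax on buyers shifts demand to qd = 46 − 1(p + 4) = 42 - p.
42 - p = -89 + 8p gives seller price ps = 131/9; buyers pay pb = 131/9 + 4 = 167/9.
New quantity: q = 46 − 1(167/9) = 247/9.
DWL = ½ × 4 × (31 − 247/9) = 64/9.

Deadweight loss = 64/9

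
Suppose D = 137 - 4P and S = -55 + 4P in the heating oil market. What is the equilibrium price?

Set D = S: 137 - 4P = -55 + 4P.
192 = 8P, so P* = 24.
Q* = 137 − 4(24) = 41.

P* = 24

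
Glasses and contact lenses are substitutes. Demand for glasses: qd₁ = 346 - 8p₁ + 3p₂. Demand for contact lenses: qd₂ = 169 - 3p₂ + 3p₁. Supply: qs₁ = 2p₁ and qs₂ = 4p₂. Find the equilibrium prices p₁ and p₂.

Market 1: 346 - 8p₁ + 3p₂ = 2p₁ → 10p₁ - 3p₂ = 346.
Market 2: 7p₂ - 3p₁ = 169.
Eliminating p₂: 7×(1) + 3×(2) gives 61p₁ = 2929, so p₁ = 2929/61.
Back-substitute into (2): p₂ = (169 + 3×2929/61) / 7 = 2728/61.

p₁ = 2929/61, p₂ = 2728/61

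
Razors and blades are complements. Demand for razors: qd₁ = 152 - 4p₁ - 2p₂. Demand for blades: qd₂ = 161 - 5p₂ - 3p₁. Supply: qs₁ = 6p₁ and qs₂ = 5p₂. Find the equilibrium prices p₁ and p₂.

p₁ = 599/47, p₂ = 577/47

Market 1: 152 - 4p₁ - 2p₂ = 6p₁ → 10p₁ + 2p₂ = 152.
Market 2: 10p₂ + 3p₁ = 161.
Eliminating p₂: 10×(1) − 2×(2) gives 94p₁ = 1198, so p₁ = 599/47.
Back-substitute into (2): p₂ = (161 − 3×599/47) / 10 = 577/47.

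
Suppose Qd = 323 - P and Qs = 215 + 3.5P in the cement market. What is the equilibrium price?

Set Qd = Qs: 323 - P = 215 + 3.5P.
108 = 4.5P, so P* = 24.
Q* = 323 − 1(24) = 299.

P* = 24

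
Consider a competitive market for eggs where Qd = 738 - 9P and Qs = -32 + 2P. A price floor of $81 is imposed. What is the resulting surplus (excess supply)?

Equilibrium price would be P* = 70, so the floor at 81 binds.
At P = 81: Qd = 9, Qs = 130.
Surplus = 130 − 9 = 121.

Surplus = 121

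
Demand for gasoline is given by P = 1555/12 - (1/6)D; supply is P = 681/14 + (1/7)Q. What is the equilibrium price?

Set the two price expressions equal: 1555/12 - (1/6)Q = 681/14 + (1/7)Q.
6799/84 = (13/42)Q, so Q* = 261.5.
P* = 1555/12 − (1/6)(261.5) = 86.

P* = 86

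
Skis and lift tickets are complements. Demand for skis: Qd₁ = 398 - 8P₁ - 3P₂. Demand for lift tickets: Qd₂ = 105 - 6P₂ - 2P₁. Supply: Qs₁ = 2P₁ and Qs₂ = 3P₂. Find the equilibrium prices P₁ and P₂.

P₁ = 1089/28, P₂ = 127/42

Market 1: 398 - 8P₁ - 3P₂ = 2P₁ → 10P₁ + 3P₂ = 398.
Market 2: 9P₂ + 2P₁ = 105.
Eliminating P₂: 9×(1) − 3×(2) gives 84P₁ = 3267, so P₁ = 1089/28.
Back-substitute into (2): P₂ = (105 − 2×1089/28) / 9 = 127/42.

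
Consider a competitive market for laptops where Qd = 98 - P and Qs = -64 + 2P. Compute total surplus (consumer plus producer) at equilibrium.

Equilibrium: 98 - P = -64 + 2P gives P* = 54, Q* = 44.
Demand choke price: P = 98; supply starts at P = 32.
CS = ½(98 − 54)(44) = 968; PS = ½(54 − 32)(44) = 484.

Total surplus = 1452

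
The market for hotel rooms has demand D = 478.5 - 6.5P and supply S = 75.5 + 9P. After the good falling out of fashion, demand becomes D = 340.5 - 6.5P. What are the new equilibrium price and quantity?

P' = 530/31, Q' = 14221/62

Original equilibrium: P* = 26, Q* = 309.5.
New equilibrium: 340.5 - 6.5P = 75.5 + 9P, so 265 = 15.5P and P' = 530/31; Q' = 340.5 − 6.5(530/31) = 14221/62.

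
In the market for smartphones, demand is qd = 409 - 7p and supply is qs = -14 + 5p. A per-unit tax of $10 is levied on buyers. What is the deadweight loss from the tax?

Pre-tax equilibrium: p* = 35.25, q* = 162.25.
Tax on buyers shifts demand to qd = 409 − 7(p + 10) = 339 - 7p.
339 - 7p = -14 + 5p gives seller price ps = 353/12; buyers pay pb = 353/12 + 10 = 473/12.
New quantity: q = 409 − 7(473/12) = 1597/12.
DWL = ½ × 10 × (162.25 − 1597/12) = 875/6.

Deadweight loss = 875/6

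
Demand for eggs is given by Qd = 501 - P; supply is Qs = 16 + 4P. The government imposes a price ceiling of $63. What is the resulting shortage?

Equilibrium price would be P* = 97, so the ceiling at 63 binds.
At P = 63: Qd = 501 − 1(63) = 438, Qs = 16 + 4(63) = 268.
Shortage = 438 − 268 = 170.

Shortage = 170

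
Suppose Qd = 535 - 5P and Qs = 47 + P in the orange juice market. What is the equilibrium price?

Set Qd = Qs: 535 - 5P = 47 + P.
488 = 6P, so P* = 244/3.
Q* = 535 − 5(244/3) = 385/3.

P* = 244/3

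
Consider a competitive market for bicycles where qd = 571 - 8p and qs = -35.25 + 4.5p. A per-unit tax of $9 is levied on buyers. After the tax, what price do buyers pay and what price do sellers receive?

Buyers pay $51.74, sellers receive $42.74

Pre-tax equilibrium: p* = 48.5, q* = 183.
Tax on buyers shifts demand to qd = 571 − 8(p + 9) = 499 - 8p.
499 - 8p = -35.25 + 4.5p gives seller price ps = 42.74; buyers pay pb = 42.74 + 9 = 51.74.
New quantity: q = 571 − 8(51.74) = 157.08.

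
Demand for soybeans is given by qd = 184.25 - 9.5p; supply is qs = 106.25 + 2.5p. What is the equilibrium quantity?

q* = 122.5

Set qd = qs: 184.25 - 9.5p = 106.25 + 2.5p.
78 = 12p, so p* = 6.5.
q* = 184.25 − 9.5(6.5) = 122.5.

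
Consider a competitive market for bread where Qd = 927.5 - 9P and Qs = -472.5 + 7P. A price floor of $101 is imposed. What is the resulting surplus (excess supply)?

Surplus = 216

Equilibrium price would be P* = 87.5, so the floor at 101 binds.
At P = 101: Qd = 18.5, Qs = 234.5.
Surplus = 234.5 − 18.5 = 216.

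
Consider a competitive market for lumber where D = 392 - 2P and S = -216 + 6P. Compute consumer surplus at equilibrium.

Consumer surplus = 14400

Equilibrium: 392 - 2P = -216 + 6P gives P* = 76, Q* = 240.
Demand choke price (D = 0): P = 196.
CS = ½(196 − 76)(240) = 14400.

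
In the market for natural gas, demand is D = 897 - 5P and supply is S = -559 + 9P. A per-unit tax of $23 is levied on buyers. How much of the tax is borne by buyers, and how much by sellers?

Buyers bear 207/14, sellers bear 115/14

Pre-tax equilibrium: P* = 104, Q* = 377.
Tax on buyers shifts demand to D = 897 − 5(P + 23) = 782 - 5P.
782 - 5P = -559 + 9P gives seller price Ps = 1341/14; buyers pay Pb = 1341/14 + 23 = 1663/14.
New quantity: Q = 897 − 5(1663/14) = 4243/14.
Buyer burden = 1663/14 − 104 = 207/14; seller burden = 104 − 1341/14 = 115/14.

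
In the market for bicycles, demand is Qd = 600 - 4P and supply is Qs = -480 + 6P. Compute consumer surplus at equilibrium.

Equilibrium: 600 - 4P = -480 + 6P gives P* = 108, Q* = 168.
Demand choke price (Qd = 0): P = 150.
CS = ½(150 − 108)(168) = 3528.

Consumer surplus = 3528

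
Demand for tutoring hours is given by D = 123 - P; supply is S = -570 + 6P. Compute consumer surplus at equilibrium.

Equilibrium: 123 - P = -570 + 6P gives P* = 99, Q* = 24.
Demand choke price (D = 0): P = 123.
CS = ½(123 − 99)(24) = 288.

Consumer surplus = 288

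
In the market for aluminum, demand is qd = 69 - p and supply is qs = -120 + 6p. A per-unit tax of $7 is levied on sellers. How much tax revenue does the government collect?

Pre-tax equilibrium: p* = 27, q* = 42.
Tax on sellers shifts supply to qs = -120 + 6(p − 7) = -162 + 6p.
69 - p = -162 + 6p gives buyer price pb = 33; sellers receive ps = 33 − 7 = 26.
New quantity: q = 69 − 1(33) = 36.
Revenue = 7 × 36 = 252.

Tax revenue = 252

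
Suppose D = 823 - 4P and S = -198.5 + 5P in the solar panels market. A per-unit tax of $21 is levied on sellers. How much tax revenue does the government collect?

Tax revenue = 6769

Pre-tax equilibrium: P* = 113.5, Q* = 369.
Tax on sellers shifts supply to S = -198.5 + 5(P − 21) = -303.5 + 5P.
823 - 4P = -303.5 + 5P gives buyer price Pb = 751/6; sellers receive Ps = 751/6 − 21 = 625/6.
New quantity: Q = 823 − 4(751/6) = 967/3.
Revenue = 21 × 967/3 = 6769.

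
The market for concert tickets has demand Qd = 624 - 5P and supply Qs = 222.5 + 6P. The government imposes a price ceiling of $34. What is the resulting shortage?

Shortage = 27.5

Equilibrium price would be P* = 36.5, so the ceiling at 34 binds.
At P = 34: Qd = 624 − 5(34) = 454, Qs = 222.5 + 6(34) = 426.5.
Shortage = 454 − 426.5 = 27.5.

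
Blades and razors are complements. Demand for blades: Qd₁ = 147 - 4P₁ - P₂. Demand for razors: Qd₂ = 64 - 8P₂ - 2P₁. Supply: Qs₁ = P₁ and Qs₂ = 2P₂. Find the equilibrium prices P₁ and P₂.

P₁ = 703/24, P₂ = 13/24

Market 1: 147 - 4P₁ - P₂ = P₁ → 5P₁ + P₂ = 147.
Market 2: 10P₂ + 2P₁ = 64.
Eliminating P₂: 10×(1) − 1×(2) gives 48P₁ = 1406, so P₁ = 703/24.
Back-substitute into (2): P₂ = (64 − 2×703/24) / 10 = 13/24.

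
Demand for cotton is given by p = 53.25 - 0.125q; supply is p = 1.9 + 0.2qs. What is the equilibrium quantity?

Set the two price expressions equal: 53.25 - 0.125q = 1.9 + 0.2q.
51.35 = 0.325q, so q* = 158.
p* = 53.25 − (0.125)(158) = 33.5.

q* = 158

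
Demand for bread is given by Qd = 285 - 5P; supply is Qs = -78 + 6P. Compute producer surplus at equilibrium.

Equilibrium: 285 - 5P = -78 + 6P gives P* = 33, Q* = 120.
Supply starts at P = 13 (where Qs = 0).
PS = ½(33 − 13)(120) = 1200.

Producer surplus = 1200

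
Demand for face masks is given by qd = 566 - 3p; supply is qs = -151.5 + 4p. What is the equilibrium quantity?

Set qd = qs: 566 - 3p = -151.5 + 4p.
717.5 = 7p, so p* = 102.5.
q* = 566 − 3(102.5) = 258.5.

q* = 258.5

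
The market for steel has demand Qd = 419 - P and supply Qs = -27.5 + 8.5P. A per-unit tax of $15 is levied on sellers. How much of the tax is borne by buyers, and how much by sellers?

Pre-tax equilibrium: P* = 47, Q* = 372.
Tax on sellers shifts supply to Qs = -27.5 + 8.5(P − 15) = -155 + 8.5P.
419 - P = -155 + 8.5P gives buyer price Pb = 1148/19; sellers receive Ps = 1148/19 − 15 = 863/19.
New quantity: Q = 419 − 1(1148/19) = 6813/19.
Buyer burden = 1148/19 − 47 = 255/19; seller burden = 47 − 863/19 = 30/19.

Buyers bear 255/19, sellers bear 30/19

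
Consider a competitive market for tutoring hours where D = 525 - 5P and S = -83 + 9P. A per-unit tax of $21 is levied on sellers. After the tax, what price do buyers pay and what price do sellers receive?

Buyers pay 797/14, sellers receive 503/14

Pre-tax equilibrium: P* = 304/7, Q* = 2155/7.
Tax on sellers shifts supply to S = -83 + 9(P − 21) = -272 + 9P.
525 - 5P = -272 + 9P gives buyer price Pb = 797/14; sellers receive Ps = 797/14 − 21 = 503/14.
New quantity: Q = 525 − 5(797/14) = 3365/14.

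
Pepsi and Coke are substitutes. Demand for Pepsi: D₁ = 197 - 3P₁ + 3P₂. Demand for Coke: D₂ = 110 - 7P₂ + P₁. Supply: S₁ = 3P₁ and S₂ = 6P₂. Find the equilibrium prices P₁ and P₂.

Market 1: 197 - 3P₁ + 3P₂ = 3P₁ → 6P₁ - 3P₂ = 197.
Market 2: 13P₂ - P₁ = 110.
Eliminating P₂: 13×(1) + 3×(2) gives 75P₁ = 2891, so P₁ = 2891/75.
Back-substitute into (2): P₂ = (110 + 1×2891/75) / 13 = 857/75.

P₁ = 2891/75, P₂ = 857/75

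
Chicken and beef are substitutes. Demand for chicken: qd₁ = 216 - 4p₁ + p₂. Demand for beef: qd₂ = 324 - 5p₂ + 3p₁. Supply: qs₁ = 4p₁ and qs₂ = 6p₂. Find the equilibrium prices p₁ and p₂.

p₁ = 540/17, p₂ = 648/17

Market 1: 216 - 4p₁ + p₂ = 4p₁ → 8p₁ - p₂ = 216.
Market 2: 11p₂ - 3p₁ = 324.
Eliminating p₂: 11×(1) + 1×(2) gives 85p₁ = 2700, so p₁ = 540/17.
Back-substitute into (2): p₂ = (324 + 3×540/17) / 11 = 648/17.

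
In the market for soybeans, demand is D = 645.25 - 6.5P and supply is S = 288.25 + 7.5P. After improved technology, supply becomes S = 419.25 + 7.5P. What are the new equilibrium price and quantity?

Original equilibrium: P* = 25.5, Q* = 479.5.
New equilibrium: 645.25 - 6.5P = 419.25 + 7.5P, so 226 = 14P and P' = 113/7; Q' = 645.25 − 6.5(113/7) = 15129/28.

P' = 113/7, Q' = 15129/28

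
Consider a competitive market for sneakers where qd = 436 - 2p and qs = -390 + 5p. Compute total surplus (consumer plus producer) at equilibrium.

Total surplus = 14000

Equilibrium: 436 - 2p = -390 + 5p gives p* = 118, q* = 200.
Demand choke price: p = 218; supply starts at p = 78.
CS = ½(218 − 118)(200) = 10000; PS = ½(118 − 78)(200) = 4000.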